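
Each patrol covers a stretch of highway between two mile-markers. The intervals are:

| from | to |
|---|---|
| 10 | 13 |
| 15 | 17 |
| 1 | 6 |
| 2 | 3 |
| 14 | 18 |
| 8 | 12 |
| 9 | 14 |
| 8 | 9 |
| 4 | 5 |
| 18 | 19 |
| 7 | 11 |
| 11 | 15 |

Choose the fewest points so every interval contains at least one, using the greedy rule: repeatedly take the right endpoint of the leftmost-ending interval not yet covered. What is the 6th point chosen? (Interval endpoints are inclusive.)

Sort by right endpoint; whenever an interval is uncovered, place a point at its right end.
Sorted: [2,3] [4,5] [1,6] [8,9] [7,11] [8,12] [10,13] [9,14] [11,15] [15,17] [14,18] [18,19]
{[2,3]} hit by 3; {[4,5],[1,6]} hit by 5; {[8,9],[7,11],[8,12]} hit by 9; {[10,13],[9,14],[11,15]} hit by 13; {[15,17],[14,18]} hit by 17; {[18,19]} hit by 19.
Points: 3, 5, 9, 13, 17, 19 (6 total).

19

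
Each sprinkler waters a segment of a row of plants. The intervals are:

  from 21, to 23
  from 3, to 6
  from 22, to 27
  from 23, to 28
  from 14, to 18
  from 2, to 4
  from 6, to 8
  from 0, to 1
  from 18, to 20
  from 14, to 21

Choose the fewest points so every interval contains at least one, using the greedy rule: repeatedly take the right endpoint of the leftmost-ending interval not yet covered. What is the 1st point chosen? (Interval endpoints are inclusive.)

By right end: [0,1]  [2,4]  [3,6]  [6,8]  [14,18]  [18,20]  [14,21]  [21,23]  [22,27]  [23,28]
[0,1] uncovered → point at 1; [2,4] uncovered → point at 4; [6,8] uncovered → point at 8; [14,18] uncovered → point at 18; [21,23] uncovered → point at 23.
Points: 1, 4, 8, 18, 23 (5 total).

1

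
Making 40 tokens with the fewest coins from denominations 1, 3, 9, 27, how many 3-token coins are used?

1

Use the largest denomination that fits, subtract, and repeat.
40 − 1×27→13 − 1×9→4 − 1×3→1 − 1×1→0
Count of 3: 1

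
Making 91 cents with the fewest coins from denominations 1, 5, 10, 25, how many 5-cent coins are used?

Use the largest denomination that fits, subtract, and repeat.
91 = 3×25 + 1×10 + 1×5 + 1×1
Count of 5: 1

1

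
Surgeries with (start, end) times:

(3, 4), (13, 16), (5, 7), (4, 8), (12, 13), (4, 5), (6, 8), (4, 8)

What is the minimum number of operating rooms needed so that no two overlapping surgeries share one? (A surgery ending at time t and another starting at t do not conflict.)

4

Count concurrent intervals with a sweep; the peak is the room count.
Events (time:±→running): 3:+→1 4:-→0 4:+→1 4:+→2 4:+→3 5:-→2 5:+→3 6:+→4 … peak 4.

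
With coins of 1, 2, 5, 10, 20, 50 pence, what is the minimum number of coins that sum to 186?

186 = 3×50 + 1×20 + 1×10 + 1×5 + 1×1
Total coins = 3 + 1 + 1 + 1 + 1 = 7

7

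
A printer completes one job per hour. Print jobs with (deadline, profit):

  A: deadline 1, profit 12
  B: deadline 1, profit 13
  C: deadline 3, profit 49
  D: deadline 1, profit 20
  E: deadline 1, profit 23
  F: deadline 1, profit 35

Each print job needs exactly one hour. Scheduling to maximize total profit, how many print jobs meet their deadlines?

2

Take jobs in profit order; each goes to the latest open slot no later than its deadline.
By profit: C(d3,49), F(d1,35), E(d1,23), D(d1,20), B(d1,13), A(d1,12)
C→slot 3; F→slot 1; E skipped; D skipped; B skipped; A skipped.
2 of 6 scheduled.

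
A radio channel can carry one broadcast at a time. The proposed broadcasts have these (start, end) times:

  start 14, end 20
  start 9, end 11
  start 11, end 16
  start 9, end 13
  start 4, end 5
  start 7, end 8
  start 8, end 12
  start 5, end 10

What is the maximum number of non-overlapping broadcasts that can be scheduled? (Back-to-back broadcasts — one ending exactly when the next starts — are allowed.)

4

Order by finish time; keep every interval that doesn't clash with the previous kept one.
Sorted by end: (4,5)  (7,8)  (5,10)  (9,11)  (8,12)  (9,13)  (11,16)  (14,20)
take (4,5); take (7,8); take (9,11); take (11,16).
Selected 4 broadcasts.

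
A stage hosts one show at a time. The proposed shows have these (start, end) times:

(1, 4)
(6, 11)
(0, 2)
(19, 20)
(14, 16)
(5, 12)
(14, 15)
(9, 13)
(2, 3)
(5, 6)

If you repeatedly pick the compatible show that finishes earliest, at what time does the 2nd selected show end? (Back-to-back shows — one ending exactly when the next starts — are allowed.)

3

Sorted by end: (0,2)  (2,3)  (1,4)  (5,6)  (6,11)  (5,12)  (9,13)  (14,15)  (14,16)  (19,20)
take (0,2); take (2,3); take (5,6); take (6,11); take (14,15); take (19,20).
Selected: (0,2) (2,3) (5,6) (6,11) (14,15) (19,20)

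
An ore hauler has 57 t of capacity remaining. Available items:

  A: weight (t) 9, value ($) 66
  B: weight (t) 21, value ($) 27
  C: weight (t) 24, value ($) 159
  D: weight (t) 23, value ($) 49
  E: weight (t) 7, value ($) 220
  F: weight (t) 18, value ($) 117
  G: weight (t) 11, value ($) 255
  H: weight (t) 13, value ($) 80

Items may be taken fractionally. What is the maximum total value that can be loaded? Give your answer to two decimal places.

Greedy by value/weight ratio, highest first.
Order: E (220/7=31.43) > G (255/11=23.18) > A (66/9=7.33) > C (159/24=6.62) > F (117/18=6.50) > H (80/13=6.15) > D (49/23=2.13) > B (27/21=1.29)
Fill: take E (7 @ 220) → take G (11 @ 255) → take A (9 @ 66) → take C (24 @ 159) → take 6/18 of F → 39.00; 57/57 used.
Total value = 739.00

739.00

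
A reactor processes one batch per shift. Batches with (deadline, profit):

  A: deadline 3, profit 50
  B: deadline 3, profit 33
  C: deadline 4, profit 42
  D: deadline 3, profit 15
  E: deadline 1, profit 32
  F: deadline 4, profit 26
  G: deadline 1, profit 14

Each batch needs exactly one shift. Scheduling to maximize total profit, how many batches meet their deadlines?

4

By profit: A(d3,50), C(d4,42), B(d3,33), E(d1,32), F(d4,26), D(d3,15), G(d1,14)
A→slot 3; C→slot 4; B→slot 2; E→slot 1; F skipped; D skipped; G skipped.
4 of 7 scheduled.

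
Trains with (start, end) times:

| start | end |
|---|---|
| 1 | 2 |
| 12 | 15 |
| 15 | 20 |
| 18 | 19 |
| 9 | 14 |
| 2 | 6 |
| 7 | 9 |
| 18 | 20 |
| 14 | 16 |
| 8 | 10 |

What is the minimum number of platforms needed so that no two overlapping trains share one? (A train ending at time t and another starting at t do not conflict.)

The answer is the maximum number of intervals overlapping at any instant.
starts: [1, 2, 7, 8, 9, 12, 14, 15, 18, 18]
ends:   [2, 6, 9, 10, 14, 15, 16, 19, 20, 20]
s1→1 e2→0 s2→1 e6→0 s7→1 s8→2 e9→1 s9→2 e10→1 s12→2 e14→1 s14→2 e15→1 s15→2 e16→1 s18→2 s18→3  — peak 3.

3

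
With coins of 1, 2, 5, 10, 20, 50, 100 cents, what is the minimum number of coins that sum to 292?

Greedy: take as many of the largest coin as possible, then repeat with the remainder.
292 = 2×100 + 1×50 + 2×20 + 1×2
Total coins = 2 + 1 + 2 + 1 = 6

6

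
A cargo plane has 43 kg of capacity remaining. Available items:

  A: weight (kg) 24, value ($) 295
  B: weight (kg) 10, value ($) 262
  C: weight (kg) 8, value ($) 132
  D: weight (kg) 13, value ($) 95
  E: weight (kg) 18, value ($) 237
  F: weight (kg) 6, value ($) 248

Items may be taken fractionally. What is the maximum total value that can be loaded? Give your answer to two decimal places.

Ratios (sorted): F 41.33, B 26.20, C 16.50, E 13.17, A 12.29, D 7.31
take F (6 @ 248); take B (10 @ 262); take C (8 @ 132); take E (18 @ 237); take 1/24 of A → 12.29. Capacity used 43/43.
Total value = 891.29

891.29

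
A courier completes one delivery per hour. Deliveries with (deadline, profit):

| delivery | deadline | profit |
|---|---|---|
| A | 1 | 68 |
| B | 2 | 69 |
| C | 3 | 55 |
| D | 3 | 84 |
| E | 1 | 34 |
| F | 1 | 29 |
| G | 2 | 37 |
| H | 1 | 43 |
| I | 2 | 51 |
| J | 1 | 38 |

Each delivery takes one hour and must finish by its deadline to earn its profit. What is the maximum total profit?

221

Sort by profit descending; place each in the latest free slot ≤ its deadline.
Profit order: D=84 B=69 A=68 C=55 I=51 H=43 J=38 G=37 E=34 F=29
Assign: D→slot 3, B→slot 2, A→slot 1, C skipped, I skipped, H skipped, J skipped, G skipped, E skipped, F skipped.
Slots: [1:A] [2:B] [3:D]
Profit = 68 + 69 + 84 = 221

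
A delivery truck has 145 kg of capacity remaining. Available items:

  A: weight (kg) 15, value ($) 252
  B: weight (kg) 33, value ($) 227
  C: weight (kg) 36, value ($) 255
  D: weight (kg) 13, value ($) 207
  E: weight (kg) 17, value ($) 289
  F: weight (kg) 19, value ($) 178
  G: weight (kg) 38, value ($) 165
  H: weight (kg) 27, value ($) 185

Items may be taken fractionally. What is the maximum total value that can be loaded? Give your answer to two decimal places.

1490.22

Sort by value per unit weight and fill in that order.
Ratios (sorted): E 17.00, A 16.80, D 15.92, F 9.37, C 7.08, B 6.88, H 6.85, G 4.34
take E (17 @ 289); take A (15 @ 252); take D (13 @ 207); take F (19 @ 178); take C (36 @ 255); take B (33 @ 227); take 12/27 of H → 82.22. Capacity used 145/145.
Total value = 1490.22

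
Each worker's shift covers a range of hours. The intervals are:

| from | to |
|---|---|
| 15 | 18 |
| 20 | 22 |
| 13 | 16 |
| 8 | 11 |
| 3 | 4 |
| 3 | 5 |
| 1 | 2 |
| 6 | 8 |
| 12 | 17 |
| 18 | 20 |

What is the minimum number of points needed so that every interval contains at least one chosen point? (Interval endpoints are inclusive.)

Sort by right endpoint; whenever an interval is uncovered, place a point at its right end.
By right end: [1,2]  [3,4]  [3,5]  [6,8]  [8,11]  [13,16]  [12,17]  [15,18]  [18,20]  [20,22]
[1,2] uncovered → point at 2; [3,4] uncovered → point at 4; [6,8] uncovered → point at 8; [13,16] uncovered → point at 16; [18,20] uncovered → point at 20.
Points: 2, 4, 8, 16, 20 (5 total).

5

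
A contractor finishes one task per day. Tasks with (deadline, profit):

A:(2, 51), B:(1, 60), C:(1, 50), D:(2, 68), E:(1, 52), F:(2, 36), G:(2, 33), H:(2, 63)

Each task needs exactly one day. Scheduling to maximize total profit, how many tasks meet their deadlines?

By profit: D(d2,68), H(d2,63), B(d1,60), E(d1,52), A(d2,51), C(d1,50), F(d2,36), G(d2,33)
D→slot 2; H→slot 1; B skipped; E skipped; A skipped; C skipped; F skipped; G skipped.
2 of 8 scheduled.

2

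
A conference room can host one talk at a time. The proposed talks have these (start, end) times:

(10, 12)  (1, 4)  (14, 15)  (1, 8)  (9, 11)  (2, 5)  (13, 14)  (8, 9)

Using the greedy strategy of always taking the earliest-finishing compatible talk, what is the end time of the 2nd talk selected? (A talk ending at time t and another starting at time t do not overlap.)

Greedy by earliest finish: after sorting by end time, pick each interval compatible with the last pick.
By end time: (1,4), (2,5), (1,8), (8,9), (9,11), (10,12), (13,14), (14,15).
Pick (1,4); next start ≥ 4 → (8,9); next start ≥ 9 → (9,11); next start ≥ 11 → (13,14); next start ≥ 14 → (14,15).
Selected: (1,4) (8,9) (9,11) (13,14) (14,15)

9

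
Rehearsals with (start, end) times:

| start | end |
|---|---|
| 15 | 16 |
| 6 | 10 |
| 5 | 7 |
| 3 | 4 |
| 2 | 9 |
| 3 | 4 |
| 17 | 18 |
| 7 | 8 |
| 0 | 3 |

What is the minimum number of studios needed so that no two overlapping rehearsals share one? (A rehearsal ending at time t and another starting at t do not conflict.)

The answer is the maximum number of intervals overlapping at any instant.
Events (time:±→running): 0:+→1 2:+→2 3:-→1 3:+→2 3:+→3 … peak 3.

3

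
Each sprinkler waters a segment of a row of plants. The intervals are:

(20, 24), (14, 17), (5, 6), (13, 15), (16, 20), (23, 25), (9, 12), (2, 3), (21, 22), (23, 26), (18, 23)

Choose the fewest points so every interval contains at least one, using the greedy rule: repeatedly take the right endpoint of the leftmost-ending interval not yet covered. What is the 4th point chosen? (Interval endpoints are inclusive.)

Sorted: [2,3] [5,6] [9,12] [13,15] [14,17] [16,20] [21,22] [18,23] [20,24] [23,25] [23,26]
{[2,3]} hit by 3; {[5,6]} hit by 6; {[9,12]} hit by 12; {[13,15],[14,17]} hit by 15; {[16,20]} hit by 20; {[21,22],[18,23],[20,24]} hit by 22; {[23,25],[23,26]} hit by 25.
Points: 3, 6, 12, 15, 20, 22, 25 (7 total).

15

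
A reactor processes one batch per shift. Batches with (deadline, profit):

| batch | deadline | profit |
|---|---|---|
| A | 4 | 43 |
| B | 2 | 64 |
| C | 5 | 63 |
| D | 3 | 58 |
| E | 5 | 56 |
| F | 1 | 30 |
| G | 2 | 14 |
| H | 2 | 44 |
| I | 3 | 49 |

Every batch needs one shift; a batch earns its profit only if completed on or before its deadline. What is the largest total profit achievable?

290

Sort by profit descending; place each in the latest free slot ≤ its deadline.
By profit: B(d2,64), C(d5,63), D(d3,58), E(d5,56), I(d3,49), H(d2,44), A(d4,43), F(d1,30), G(d2,14)
B→slot 2; C→slot 5; D→slot 3; E→slot 4; I→slot 1; H skipped; A skipped; F skipped; G skipped.
Profit = 49 + 64 + 58 + 56 + 63 = 290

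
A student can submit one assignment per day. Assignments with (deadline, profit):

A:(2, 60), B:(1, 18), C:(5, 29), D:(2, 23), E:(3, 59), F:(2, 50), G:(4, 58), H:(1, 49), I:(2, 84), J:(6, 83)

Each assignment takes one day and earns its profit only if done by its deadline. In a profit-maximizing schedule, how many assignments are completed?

Profit order: I=84 J=83 A=60 E=59 G=58 F=50 H=49 C=29 D=23 B=18
Assign: I→slot 2, J→slot 6, A→slot 1, E→slot 3, G→slot 4, F skipped, H skipped, C→slot 5, D skipped, B skipped.
Slots: [1:A] [2:I] [3:E] [4:G] [5:C] [6:J]
6 of 10 scheduled.

6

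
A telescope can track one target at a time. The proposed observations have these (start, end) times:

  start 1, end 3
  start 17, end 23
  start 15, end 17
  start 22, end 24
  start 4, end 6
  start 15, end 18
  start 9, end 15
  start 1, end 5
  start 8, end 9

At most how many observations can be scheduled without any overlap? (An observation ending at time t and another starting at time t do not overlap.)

By end time: (1,3), (1,5), (4,6), (8,9), (9,15), (15,17), (15,18), (17,23), (22,24).
Pick (1,3); next start ≥ 3 → (4,6); next start ≥ 6 → (8,9); next start ≥ 9 → (9,15); next start ≥ 15 → (15,17); next start ≥ 17 → (17,23).
Selected 6 observations.

6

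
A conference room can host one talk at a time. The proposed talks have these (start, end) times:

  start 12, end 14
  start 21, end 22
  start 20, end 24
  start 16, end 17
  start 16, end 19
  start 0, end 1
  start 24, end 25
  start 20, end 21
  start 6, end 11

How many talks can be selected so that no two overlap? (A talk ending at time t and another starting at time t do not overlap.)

By end time: (0,1), (6,11), (12,14), (16,17), (16,19), (20,21), (21,22), (20,24), (24,25).
Pick (0,1); next start ≥ 1 → (6,11); next start ≥ 11 → (12,14); next start ≥ 14 → (16,17); next start ≥ 17 → (20,21); next start ≥ 21 → (21,22); next start ≥ 22 → (24,25).
Selected 7 talks.

7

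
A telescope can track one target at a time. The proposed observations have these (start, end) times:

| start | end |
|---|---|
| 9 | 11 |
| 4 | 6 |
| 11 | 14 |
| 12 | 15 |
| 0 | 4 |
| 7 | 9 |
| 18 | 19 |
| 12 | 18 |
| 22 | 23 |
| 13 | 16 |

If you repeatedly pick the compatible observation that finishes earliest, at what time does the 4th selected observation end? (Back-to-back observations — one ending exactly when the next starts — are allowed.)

11

Order by finish time; keep every interval that doesn't clash with the previous kept one.
By end time: (0,4), (4,6), (7,9), (9,11), (11,14), (12,15), (13,16), (12,18), (18,19), (22,23).
Pick (0,4); next start ≥ 4 → (4,6); next start ≥ 6 → (7,9); next start ≥ 9 → (9,11); next start ≥ 11 → (11,14); next start ≥ 14 → (18,19); next start ≥ 19 → (22,23).
Selected: (0,4) (4,6) (7,9) (9,11) (11,14) (18,19) (22,23)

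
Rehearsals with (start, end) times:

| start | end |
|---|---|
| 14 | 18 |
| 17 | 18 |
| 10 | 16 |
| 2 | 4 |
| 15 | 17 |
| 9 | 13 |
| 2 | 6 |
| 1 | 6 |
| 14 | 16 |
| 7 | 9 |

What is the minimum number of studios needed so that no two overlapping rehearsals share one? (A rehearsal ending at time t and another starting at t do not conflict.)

4

starts: [1, 2, 2, 7, 9, 10, 14, 14, 15, 17]
ends:   [4, 6, 6, 9, 13, 16, 16, 17, 18, 18]
s1→1 s2→2 s2→3 e4→2 e6→1 e6→0 s7→1 e9→0 s9→1 s10→2 e13→1 s14→2 s14→3 s15→4  — peak 4.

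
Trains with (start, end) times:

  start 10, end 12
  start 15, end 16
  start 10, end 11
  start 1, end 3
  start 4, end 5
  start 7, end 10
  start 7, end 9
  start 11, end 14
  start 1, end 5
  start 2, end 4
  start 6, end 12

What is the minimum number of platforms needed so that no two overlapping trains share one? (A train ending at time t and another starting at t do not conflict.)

starts: [1, 1, 2, 4, 6, 7, 7, 10, 10, 11, 15]
ends:   [3, 4, 5, 5, 9, 10, 11, 12, 12, 14, 16]
s1→1 s1→2 s2→3  — peak 3.

3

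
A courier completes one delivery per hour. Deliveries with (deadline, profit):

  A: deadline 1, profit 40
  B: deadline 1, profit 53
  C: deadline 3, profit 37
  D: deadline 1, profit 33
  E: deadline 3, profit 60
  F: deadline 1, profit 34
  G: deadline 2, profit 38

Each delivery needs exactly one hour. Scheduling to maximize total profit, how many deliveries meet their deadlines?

Sort by profit descending; place each in the latest free slot ≤ its deadline.
By profit: E(d3,60), B(d1,53), A(d1,40), G(d2,38), C(d3,37), F(d1,34), D(d1,33)
E→slot 3; B→slot 1; A skipped; G→slot 2; C skipped; F skipped; D skipped.
3 of 7 scheduled.

3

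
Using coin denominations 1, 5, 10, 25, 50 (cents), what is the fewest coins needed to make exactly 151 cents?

4

151 − 3×50→1 − 1×1→0
Total coins = 3 + 1 = 4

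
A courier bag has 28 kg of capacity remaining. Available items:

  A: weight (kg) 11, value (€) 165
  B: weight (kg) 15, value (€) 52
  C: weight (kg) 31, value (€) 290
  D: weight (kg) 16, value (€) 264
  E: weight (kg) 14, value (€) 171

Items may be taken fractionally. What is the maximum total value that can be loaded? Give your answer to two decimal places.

441.21

Greedy by value/weight ratio, highest first.
Order: D (264/16=16.50) > A (165/11=15.00) > E (171/14=12.21) > C (290/31=9.35) > B (52/15=3.47)
Fill: take D (16 @ 264) → take A (11 @ 165) → take 1/14 of E → 12.21; 28/28 used.
Total value = 441.21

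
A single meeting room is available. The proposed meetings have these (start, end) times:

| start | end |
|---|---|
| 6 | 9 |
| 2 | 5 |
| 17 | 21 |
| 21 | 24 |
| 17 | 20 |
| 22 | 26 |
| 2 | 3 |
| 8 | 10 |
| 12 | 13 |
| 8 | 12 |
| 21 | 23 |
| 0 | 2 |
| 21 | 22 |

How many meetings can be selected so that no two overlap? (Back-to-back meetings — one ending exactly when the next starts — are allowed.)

7

Sort by end time and greedily take each interval whose start is ≥ the last chosen end.
By end time: (0,2), (2,3), (2,5), (6,9), (8,10), (8,12), (12,13), (17,20), (17,21), (21,22), (21,23), (21,24), (22,26).
Pick (0,2); next start ≥ 2 → (2,3); next start ≥ 3 → (6,9); next start ≥ 9 → (12,13); next start ≥ 13 → (17,20); next start ≥ 20 → (21,22); next start ≥ 22 → (22,26).
Selected 7 meetings.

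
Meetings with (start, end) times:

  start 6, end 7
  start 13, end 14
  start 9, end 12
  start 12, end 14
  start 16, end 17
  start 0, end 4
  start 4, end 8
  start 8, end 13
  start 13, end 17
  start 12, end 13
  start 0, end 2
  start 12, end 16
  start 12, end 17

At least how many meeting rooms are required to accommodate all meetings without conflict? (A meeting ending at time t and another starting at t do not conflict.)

The answer is the maximum number of intervals overlapping at any instant.
starts: [0, 0, 4, 6, 8, 9, 12, 12, 12, 12, 13, 13, 16]
ends:   [2, 4, 7, 8, 12, 13, 13, 14, 14, 16, 17, 17, 17]
s0→1 s0→2 e2→1 e4→0 s4→1 s6→2 e7→1 e8→0 s8→1 s9→2 e12→1 s12→2 s12→3 s12→4 s12→5  — peak 5.

5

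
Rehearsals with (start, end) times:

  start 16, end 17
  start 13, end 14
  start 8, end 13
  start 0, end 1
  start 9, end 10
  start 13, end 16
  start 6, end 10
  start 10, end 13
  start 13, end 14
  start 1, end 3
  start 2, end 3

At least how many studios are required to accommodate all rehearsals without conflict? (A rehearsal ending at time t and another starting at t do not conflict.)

3

starts: [0, 1, 2, 6, 8, 9, 10, 13, 13, 13, 16]
ends:   [1, 3, 3, 10, 10, 13, 13, 14, 14, 16, 17]
s0→1 e1→0 s1→1 s2→2 e3→1 e3→0 s6→1 s8→2 s9→3  — peak 3.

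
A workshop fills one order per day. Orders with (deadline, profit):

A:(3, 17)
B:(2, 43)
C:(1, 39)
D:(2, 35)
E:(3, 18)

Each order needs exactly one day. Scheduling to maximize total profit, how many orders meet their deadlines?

3

Profit order: B=43 C=39 D=35 E=18 A=17
Assign: B→slot 2, C→slot 1, D skipped, E→slot 3, A skipped.
Slots: [1:C] [2:B] [3:E]
3 of 5 scheduled.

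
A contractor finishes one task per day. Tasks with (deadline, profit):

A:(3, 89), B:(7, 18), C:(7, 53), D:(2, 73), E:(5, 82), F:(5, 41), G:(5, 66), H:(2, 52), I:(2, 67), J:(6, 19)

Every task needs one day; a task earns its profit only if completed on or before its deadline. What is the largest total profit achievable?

449

Sort by profit descending; place each in the latest free slot ≤ its deadline.
By profit: A(d3,89), E(d5,82), D(d2,73), I(d2,67), G(d5,66), C(d7,53), H(d2,52), F(d5,41), J(d6,19), B(d7,18)
A→slot 3; E→slot 5; D→slot 2; I→slot 1; G→slot 4; C→slot 7; H skipped; F skipped; J→slot 6; B skipped.
Profit = 67 + 73 + 89 + 66 + 82 + 19 + 53 = 449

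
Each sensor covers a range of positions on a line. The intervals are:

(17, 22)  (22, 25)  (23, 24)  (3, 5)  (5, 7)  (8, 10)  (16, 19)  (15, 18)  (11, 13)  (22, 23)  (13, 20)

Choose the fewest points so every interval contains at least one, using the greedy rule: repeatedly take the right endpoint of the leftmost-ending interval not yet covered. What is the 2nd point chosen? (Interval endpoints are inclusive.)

10

By right end: [3,5]  [5,7]  [8,10]  [11,13]  [15,18]  [16,19]  [13,20]  [17,22]  [22,23]  [23,24]  [22,25]
[3,5] uncovered → point at 5; [8,10] uncovered → point at 10; [11,13] uncovered → point at 13; [15,18] uncovered → point at 18; [22,23] uncovered → point at 23.
Points: 5, 10, 13, 18, 23 (5 total).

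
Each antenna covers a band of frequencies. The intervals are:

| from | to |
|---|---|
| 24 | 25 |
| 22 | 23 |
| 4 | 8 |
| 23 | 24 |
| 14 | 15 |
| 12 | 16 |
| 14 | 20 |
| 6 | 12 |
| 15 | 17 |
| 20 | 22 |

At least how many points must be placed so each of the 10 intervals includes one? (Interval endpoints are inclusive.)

4

Sort by right endpoint; whenever an interval is uncovered, place a point at its right end.
Sorted: [4,8] [6,12] [14,15] [12,16] [15,17] [14,20] [20,22] [22,23] [23,24] [24,25]
{[4,8],[6,12]} hit by 8; {[14,15],[12,16],[15,17],[14,20]} hit by 15; {[20,22],[22,23]} hit by 22; {[23,24],[24,25]} hit by 24.
Points: 8, 15, 22, 24 (4 total).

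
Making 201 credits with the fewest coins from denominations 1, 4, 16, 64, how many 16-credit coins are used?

0

201 = 3×64 + 2×4 + 1×1
Count of 16: 0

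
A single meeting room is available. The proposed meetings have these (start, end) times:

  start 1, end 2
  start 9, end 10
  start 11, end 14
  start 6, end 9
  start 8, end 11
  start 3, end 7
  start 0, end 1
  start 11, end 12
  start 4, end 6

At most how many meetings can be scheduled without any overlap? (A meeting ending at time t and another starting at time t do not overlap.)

6

Greedy by earliest finish: after sorting by end time, pick each interval compatible with the last pick.
By end time: (0,1), (1,2), (4,6), (3,7), (6,9), (9,10), (8,11), (11,12), (11,14).
Pick (0,1); next start ≥ 1 → (1,2); next start ≥ 2 → (4,6); next start ≥ 6 → (6,9); next start ≥ 9 → (9,10); next start ≥ 10 → (11,12).
Selected 6 meetings.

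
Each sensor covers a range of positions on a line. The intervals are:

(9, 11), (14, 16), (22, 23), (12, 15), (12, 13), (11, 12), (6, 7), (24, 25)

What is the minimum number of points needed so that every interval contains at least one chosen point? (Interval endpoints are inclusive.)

6

Sorted: [6,7] [9,11] [11,12] [12,13] [12,15] [14,16] [22,23] [24,25]
{[6,7]} hit by 7; {[9,11],[11,12]} hit by 11; {[12,13],[12,15]} hit by 13; {[14,16]} hit by 16; {[22,23]} hit by 23; {[24,25]} hit by 25.
Points: 7, 11, 13, 16, 23, 25 (6 total).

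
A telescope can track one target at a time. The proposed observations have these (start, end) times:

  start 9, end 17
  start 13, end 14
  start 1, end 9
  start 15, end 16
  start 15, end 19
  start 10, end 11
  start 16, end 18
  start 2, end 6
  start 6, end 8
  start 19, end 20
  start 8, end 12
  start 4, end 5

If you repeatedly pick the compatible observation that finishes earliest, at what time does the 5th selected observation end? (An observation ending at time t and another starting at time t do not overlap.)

16

Sorted by end: (4,5)  (2,6)  (6,8)  (1,9)  (10,11)  (8,12)  (13,14)  (15,16)  (9,17)  (16,18)  (15,19)  (19,20)
take (4,5); skip (2,6); take (6,8); take (10,11); skip (8,12); take (13,14); take (15,16); skip (9,17); take (16,18); take (19,20).
Selected: (4,5) (6,8) (10,11) (13,14) (15,16) (16,18) (19,20)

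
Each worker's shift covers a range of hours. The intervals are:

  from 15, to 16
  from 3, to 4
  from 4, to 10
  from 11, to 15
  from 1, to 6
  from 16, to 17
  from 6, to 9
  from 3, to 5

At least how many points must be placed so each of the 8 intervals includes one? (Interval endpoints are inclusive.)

4

Process intervals by earliest right end; each time one isn't hit yet, stab at its right endpoint.
By right end: [3,4]  [3,5]  [1,6]  [6,9]  [4,10]  [11,15]  [15,16]  [16,17]
[3,4] uncovered → point at 4; [6,9] uncovered → point at 9; [11,15] uncovered → point at 15; [16,17] uncovered → point at 17.
Points: 4, 9, 15, 17 (4 total).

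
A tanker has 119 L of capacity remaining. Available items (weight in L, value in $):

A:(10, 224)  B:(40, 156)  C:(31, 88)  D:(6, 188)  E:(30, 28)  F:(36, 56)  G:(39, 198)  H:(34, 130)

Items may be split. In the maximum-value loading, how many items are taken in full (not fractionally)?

4

Greedy by value/weight ratio, highest first.
Order: D (188/6=31.33) > A (224/10=22.40) > G (198/39=5.08) > B (156/40=3.90) > H (130/34=3.82) > C (88/31=2.84) > F (56/36=1.56) > E (28/30=0.93)
Fill: take D (6 @ 188) → take A (10 @ 224) → take G (39 @ 198) → take B (40 @ 156) → take 24/34 of H → 91.76; 119/119 used.
4 item(s) taken whole; one partial (take 24/34 of H).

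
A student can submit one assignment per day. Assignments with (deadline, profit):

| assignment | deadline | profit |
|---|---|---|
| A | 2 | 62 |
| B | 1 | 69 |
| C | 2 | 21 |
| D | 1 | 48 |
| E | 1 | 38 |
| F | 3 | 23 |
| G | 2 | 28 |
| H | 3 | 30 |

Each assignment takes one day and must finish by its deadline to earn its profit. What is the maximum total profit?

161

Take jobs in profit order; each goes to the latest open slot no later than its deadline.
Profit order: B=69 A=62 D=48 E=38 H=30 G=28 F=23 C=21
Assign: B→slot 1, A→slot 2, D skipped, E skipped, H→slot 3, G skipped, F skipped, C skipped.
Slots: [1:B] [2:A] [3:H]
Profit = 69 + 62 + 30 = 161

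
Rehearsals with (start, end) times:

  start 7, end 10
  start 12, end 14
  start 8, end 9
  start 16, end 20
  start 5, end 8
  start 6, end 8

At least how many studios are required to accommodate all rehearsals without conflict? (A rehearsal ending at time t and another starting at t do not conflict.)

Events (time:±→running): 5:+→1 6:+→2 7:+→3 … peak 3.

3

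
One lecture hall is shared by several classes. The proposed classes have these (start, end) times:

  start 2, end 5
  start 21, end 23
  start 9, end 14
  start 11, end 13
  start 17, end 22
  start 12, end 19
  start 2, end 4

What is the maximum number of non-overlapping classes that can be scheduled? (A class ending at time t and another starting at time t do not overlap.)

3

Order by finish time; keep every interval that doesn't clash with the previous kept one.
By end time: (2,4), (2,5), (11,13), (9,14), (12,19), (17,22), (21,23).
Pick (2,4); next start ≥ 4 → (11,13); next start ≥ 13 → (17,22).
Selected 3 classes.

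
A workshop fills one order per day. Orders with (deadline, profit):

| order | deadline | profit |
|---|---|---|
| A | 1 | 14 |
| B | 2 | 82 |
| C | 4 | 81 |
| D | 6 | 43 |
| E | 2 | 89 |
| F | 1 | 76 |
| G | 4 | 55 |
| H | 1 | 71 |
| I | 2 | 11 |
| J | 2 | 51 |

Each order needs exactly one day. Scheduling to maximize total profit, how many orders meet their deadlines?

5

Sort by profit descending; place each in the latest free slot ≤ its deadline.
By profit: E(d2,89), B(d2,82), C(d4,81), F(d1,76), H(d1,71), G(d4,55), J(d2,51), D(d6,43), A(d1,14), I(d2,11)
E→slot 2; B→slot 1; C→slot 4; F skipped; H skipped; G→slot 3; J skipped; D→slot 6; A skipped; I skipped.
5 of 10 scheduled.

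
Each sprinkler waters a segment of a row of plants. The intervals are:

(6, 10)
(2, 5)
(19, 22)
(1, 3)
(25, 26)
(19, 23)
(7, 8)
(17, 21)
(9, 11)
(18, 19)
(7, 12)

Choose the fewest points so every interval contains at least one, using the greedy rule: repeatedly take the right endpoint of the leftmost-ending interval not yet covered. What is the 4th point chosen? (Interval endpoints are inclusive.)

Process intervals by earliest right end; each time one isn't hit yet, stab at its right endpoint.
By right end: [1,3]  [2,5]  [7,8]  [6,10]  [9,11]  [7,12]  [18,19]  [17,21]  [19,22]  [19,23]  [25,26]
[1,3] uncovered → point at 3; [7,8] uncovered → point at 8; [9,11] uncovered → point at 11; [18,19] uncovered → point at 19; [25,26] uncovered → point at 26.
Points: 3, 8, 11, 19, 26 (5 total).

19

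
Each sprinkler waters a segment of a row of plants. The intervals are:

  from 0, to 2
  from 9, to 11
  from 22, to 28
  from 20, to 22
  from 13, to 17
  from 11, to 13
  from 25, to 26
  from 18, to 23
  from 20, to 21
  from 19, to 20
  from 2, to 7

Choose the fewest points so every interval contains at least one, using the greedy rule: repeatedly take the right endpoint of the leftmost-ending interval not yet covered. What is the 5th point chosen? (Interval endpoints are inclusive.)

26

Sorted: [0,2] [2,7] [9,11] [11,13] [13,17] [19,20] [20,21] [20,22] [18,23] [25,26] [22,28]
{[0,2],[2,7]} hit by 2; {[9,11],[11,13]} hit by 11; {[13,17]} hit by 17; {[19,20],[20,21],[20,22],[18,23]} hit by 20; {[25,26],[22,28]} hit by 26.
Points: 2, 11, 17, 20, 26 (5 total).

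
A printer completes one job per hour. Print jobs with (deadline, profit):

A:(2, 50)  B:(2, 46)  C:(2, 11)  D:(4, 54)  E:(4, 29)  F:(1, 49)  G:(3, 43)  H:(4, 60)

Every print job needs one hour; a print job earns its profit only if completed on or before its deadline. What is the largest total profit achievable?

213

Profit order: H=60 D=54 A=50 F=49 B=46 G=43 E=29 C=11
Assign: H→slot 4, D→slot 3, A→slot 2, F→slot 1, B skipped, G skipped, E skipped, C skipped.
Slots: [1:F] [2:A] [3:D] [4:H]
Profit = 49 + 50 + 54 + 60 = 213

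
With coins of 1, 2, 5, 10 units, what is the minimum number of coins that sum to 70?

70 − 7×10→0
Total coins = 7 = 7

7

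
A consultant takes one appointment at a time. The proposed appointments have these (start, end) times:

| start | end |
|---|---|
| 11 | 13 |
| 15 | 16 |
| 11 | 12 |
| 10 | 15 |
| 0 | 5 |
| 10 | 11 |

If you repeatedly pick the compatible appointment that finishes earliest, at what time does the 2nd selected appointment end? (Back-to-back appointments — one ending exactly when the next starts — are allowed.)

11

Greedy by earliest finish: after sorting by end time, pick each interval compatible with the last pick.
By end time: (0,5), (10,11), (11,12), (11,13), (10,15), (15,16).
Pick (0,5); next start ≥ 5 → (10,11); next start ≥ 11 → (11,12); next start ≥ 12 → (15,16).
Selected: (0,5) (10,11) (11,12) (15,16)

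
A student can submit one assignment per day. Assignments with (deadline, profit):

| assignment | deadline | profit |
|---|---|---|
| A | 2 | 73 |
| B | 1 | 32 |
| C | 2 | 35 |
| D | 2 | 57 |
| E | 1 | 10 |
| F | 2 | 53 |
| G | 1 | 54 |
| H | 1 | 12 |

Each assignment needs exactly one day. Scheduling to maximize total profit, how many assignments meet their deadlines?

By profit: A(d2,73), D(d2,57), G(d1,54), F(d2,53), C(d2,35), B(d1,32), H(d1,12), E(d1,10)
A→slot 2; D→slot 1; G skipped; F skipped; C skipped; B skipped; H skipped; E skipped.
2 of 8 scheduled.

2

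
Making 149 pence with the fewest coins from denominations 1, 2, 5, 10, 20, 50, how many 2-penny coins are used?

Greedy: take as many of the largest coin as possible, then repeat with the remainder.
149 − 2×50→49 − 2×20→9 − 1×5→4 − 2×2→0
Count of 2: 2

2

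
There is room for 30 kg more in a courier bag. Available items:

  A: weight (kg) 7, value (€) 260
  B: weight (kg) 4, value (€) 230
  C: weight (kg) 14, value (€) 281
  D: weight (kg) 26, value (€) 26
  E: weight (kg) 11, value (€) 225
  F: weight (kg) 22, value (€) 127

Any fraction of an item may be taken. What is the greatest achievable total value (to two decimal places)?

Greedy by value/weight ratio, highest first.
Order: B (230/4=57.50) > A (260/7=37.14) > E (225/11=20.45) > C (281/14=20.07) > F (127/22=5.77) > D (26/26=1.00)
Fill: take B (4 @ 230) → take A (7 @ 260) → take E (11 @ 225) → take 8/14 of C → 160.57; 30/30 used.
Total value = 875.57

875.57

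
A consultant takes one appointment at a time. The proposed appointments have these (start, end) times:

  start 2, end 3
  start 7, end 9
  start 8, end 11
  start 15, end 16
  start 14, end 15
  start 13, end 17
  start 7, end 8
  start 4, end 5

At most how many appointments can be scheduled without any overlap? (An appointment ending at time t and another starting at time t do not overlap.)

6

Greedy by earliest finish: after sorting by end time, pick each interval compatible with the last pick.
Sorted by end: (2,3)  (4,5)  (7,8)  (7,9)  (8,11)  (14,15)  (15,16)  (13,17)
take (2,3); take (4,5); take (7,8); skip (7,9); take (8,11); take (14,15); take (15,16).
Selected 6 appointments.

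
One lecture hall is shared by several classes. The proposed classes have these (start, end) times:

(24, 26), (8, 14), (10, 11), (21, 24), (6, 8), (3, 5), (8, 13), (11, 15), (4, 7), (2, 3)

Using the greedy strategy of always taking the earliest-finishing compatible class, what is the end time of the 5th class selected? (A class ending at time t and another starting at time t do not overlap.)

Sorted by end: (2,3)  (3,5)  (4,7)  (6,8)  (10,11)  (8,13)  (8,14)  (11,15)  (21,24)  (24,26)
take (2,3); take (3,5); take (6,8); take (10,11); take (11,15); take (21,24); take (24,26).
Selected: (2,3) (3,5) (6,8) (10,11) (11,15) (21,24) (24,26)

15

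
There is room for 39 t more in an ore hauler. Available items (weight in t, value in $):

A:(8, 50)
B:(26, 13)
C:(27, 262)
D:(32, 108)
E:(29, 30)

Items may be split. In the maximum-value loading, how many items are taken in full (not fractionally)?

2

Greedy by value/weight ratio, highest first.
Order: C (262/27=9.70) > A (50/8=6.25) > D (108/32=3.38) > E (30/29=1.03) > B (13/26=0.50)
Fill: take C (27 @ 262) → take A (8 @ 50) → take 4/32 of D → 13.50; 39/39 used.
2 item(s) taken whole; one partial (take 4/32 of D).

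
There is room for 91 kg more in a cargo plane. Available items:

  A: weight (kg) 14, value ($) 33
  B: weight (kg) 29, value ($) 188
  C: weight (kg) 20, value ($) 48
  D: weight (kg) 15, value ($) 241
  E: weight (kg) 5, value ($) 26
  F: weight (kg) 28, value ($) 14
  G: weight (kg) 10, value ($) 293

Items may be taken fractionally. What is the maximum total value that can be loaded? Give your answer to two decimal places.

Ratios (sorted): G 29.30, D 16.07, B 6.48, E 5.20, C 2.40, A 2.36, F 0.50
take G (10 @ 293); take D (15 @ 241); take B (29 @ 188); take E (5 @ 26); take C (20 @ 48); take 12/14 of A → 28.29. Capacity used 91/91.
Total value = 824.29

824.29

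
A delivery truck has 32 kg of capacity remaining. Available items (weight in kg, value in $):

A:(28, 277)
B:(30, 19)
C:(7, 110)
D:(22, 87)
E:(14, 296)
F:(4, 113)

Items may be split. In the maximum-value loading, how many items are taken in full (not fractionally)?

3

Sort by value per unit weight and fill in that order.
Ratios (sorted): F 28.25, E 21.14, C 15.71, A 9.89, D 3.95, B 0.63
take F (4 @ 113); take E (14 @ 296); take C (7 @ 110); take 7/28 of A → 69.25. Capacity used 32/32.
3 item(s) taken whole; one partial (take 7/28 of A).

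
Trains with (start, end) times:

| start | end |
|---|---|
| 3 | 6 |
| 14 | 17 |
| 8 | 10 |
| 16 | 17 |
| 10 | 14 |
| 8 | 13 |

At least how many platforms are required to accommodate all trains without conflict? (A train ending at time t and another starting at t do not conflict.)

Events (time:±→running): 3:+→1 6:-→0 8:+→1 8:+→2 … peak 2.

2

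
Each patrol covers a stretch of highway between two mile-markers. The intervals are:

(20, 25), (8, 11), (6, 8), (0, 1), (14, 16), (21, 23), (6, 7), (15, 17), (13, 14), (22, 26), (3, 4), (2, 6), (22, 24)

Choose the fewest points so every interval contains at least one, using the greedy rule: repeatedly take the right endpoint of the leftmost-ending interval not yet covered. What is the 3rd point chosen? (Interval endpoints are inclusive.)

7

Process intervals by earliest right end; each time one isn't hit yet, stab at its right endpoint.
By right end: [0,1]  [3,4]  [2,6]  [6,7]  [6,8]  [8,11]  [13,14]  [14,16]  [15,17]  [21,23]  [22,24]  [20,25]  [22,26]
[0,1] uncovered → point at 1; [3,4] uncovered → point at 4; [6,7] uncovered → point at 7; [8,11] uncovered → point at 11; [13,14] uncovered → point at 14; [15,17] uncovered → point at 17; [21,23] uncovered → point at 23.
Points: 1, 4, 7, 11, 14, 17, 23 (7 total).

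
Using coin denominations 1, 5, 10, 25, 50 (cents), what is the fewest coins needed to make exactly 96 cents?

5

Greedy: take as many of the largest coin as possible, then repeat with the remainder.
96 − 1×50→46 − 1×25→21 − 2×10→1 − 1×1→0
Total coins = 1 + 1 + 2 + 1 = 5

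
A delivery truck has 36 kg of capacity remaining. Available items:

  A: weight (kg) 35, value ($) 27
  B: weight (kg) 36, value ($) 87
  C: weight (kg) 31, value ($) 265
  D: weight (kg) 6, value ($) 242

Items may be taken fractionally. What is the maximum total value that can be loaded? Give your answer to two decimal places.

498.45

Ratios (sorted): D 40.33, C 8.55, B 2.42, A 0.77
take D (6 @ 242); take 30/31 of C → 256.45. Capacity used 36/36.
Total value = 498.45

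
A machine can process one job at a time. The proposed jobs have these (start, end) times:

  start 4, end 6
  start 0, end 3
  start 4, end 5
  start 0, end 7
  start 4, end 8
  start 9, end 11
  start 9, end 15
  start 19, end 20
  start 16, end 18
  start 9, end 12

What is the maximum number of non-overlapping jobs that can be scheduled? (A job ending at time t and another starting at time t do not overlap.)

5

By end time: (0,3), (4,5), (4,6), (0,7), (4,8), (9,11), (9,12), (9,15), (16,18), (19,20).
Pick (0,3); next start ≥ 3 → (4,5); next start ≥ 5 → (9,11); next start ≥ 11 → (16,18); next start ≥ 18 → (19,20).
Selected 5 jobs.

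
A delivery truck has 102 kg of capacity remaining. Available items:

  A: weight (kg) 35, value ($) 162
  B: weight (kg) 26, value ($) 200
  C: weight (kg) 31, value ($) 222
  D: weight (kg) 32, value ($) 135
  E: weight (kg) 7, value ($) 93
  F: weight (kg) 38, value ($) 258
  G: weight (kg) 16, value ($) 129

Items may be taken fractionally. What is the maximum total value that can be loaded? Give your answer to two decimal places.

Sort by value per unit weight and fill in that order.
Order: E (93/7=13.29) > G (129/16=8.06) > B (200/26=7.69) > C (222/31=7.16) > F (258/38=6.79) > A (162/35=4.63) > D (135/32=4.22)
Fill: take E (7 @ 93) → take G (16 @ 129) → take B (26 @ 200) → take C (31 @ 222) → take 22/38 of F → 149.37; 102/102 used.
Total value = 793.37

793.37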